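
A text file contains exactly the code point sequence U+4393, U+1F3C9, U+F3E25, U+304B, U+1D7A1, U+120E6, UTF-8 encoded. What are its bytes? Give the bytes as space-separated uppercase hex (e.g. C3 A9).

U+4393: 3-byte form → E4 8E 93.
U+1F3C9: 4-byte form → F0 9F 8F 89.
U+F3E25: 4-byte form → F3 B3 B8 A5.
U+304B: 3-byte form → E3 81 8B.
U+1D7A1: 4-byte form → F0 9D 9E A1.
U+120E6: 4-byte form → F0 92 83 A6.
Concatenated (22 bytes): E4 8E 93 F0 9F 8F 89 F3 B3 B8 A5 E3 81 8B F0 9D 9E A1 F0 92 83 A6.

E4 8E 93 F0 9F 8F 89 F3 B3 B8 A5 E3 81 8B F0 9D 9E A1 F0 92 83 A6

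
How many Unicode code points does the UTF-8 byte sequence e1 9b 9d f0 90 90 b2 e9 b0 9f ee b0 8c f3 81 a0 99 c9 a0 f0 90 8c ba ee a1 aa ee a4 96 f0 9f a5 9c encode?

10

Byte at offset 0: 0xE1 = 11100001 → 3-byte char (#1). Advance 3.
Byte at offset 3: 0xF0 = 11110000 → 4-byte char (#2). Advance 4.
Byte at offset 7: 0xE9 = 11101001 → 3-byte char (#3). Advance 3.
Byte at offset 10: 0xEE = 11101110 → 3-byte char (#4). Advance 3.
Byte at offset 13: 0xF3 = 11110011 → 4-byte char (#5). Advance 4.
Byte at offset 17: 0xC9 = 11001001 → 2-byte char (#6). Advance 2.
Byte at offset 19: 0xF0 = 11110000 → 4-byte char (#7). Advance 4.
Byte at offset 23: 0xEE = 11101110 → 3-byte char (#8). Advance 3.
Byte at offset 26: 0xEE = 11101110 → 3-byte char (#9). Advance 3.
Byte at offset 29: 0xF0 = 11110000 → 4-byte char (#10). Advance 4.
Reached end at offset 33 after 10 code points.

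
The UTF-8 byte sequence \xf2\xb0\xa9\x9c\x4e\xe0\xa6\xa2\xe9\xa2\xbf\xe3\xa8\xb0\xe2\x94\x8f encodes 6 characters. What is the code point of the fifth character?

Offset 0: leading byte 0xF2 = 11110010 → 4-byte char #1 = F2 B0 A9 9C.
Offset 4: leading byte 0x4E = 01001110 → 1-byte char #2 = 4E.
Offset 5: leading byte 0xE0 = 11100000 → 3-byte char #3 = E0 A6 A2.
Offset 8: leading byte 0xE9 = 11101001 → 3-byte char #4 = E9 A2 BF.
Offset 11: leading byte 0xE3 = 11100011 → 3-byte char #5 = E3 A8 B0.
Leading byte 0xE3 = 11100011 matches 1110xxxx → 3-byte sequence.
Byte 1: 0xE3 = 11100011, payload 0011 (4 bits).
Byte 2: 0xA8 = 10101000 (10xxxxxx ✓), payload 101000.
Byte 3: 0xB0 = 10110000 (10xxxxxx ✓), payload 110000.
Concatenate: 0011101000110000 = 0x3A30 (16 bits → U+3A30).

U+3A30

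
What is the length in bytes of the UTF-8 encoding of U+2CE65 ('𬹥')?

U+2CE65 = 0x2CE65. UTF-8 uses 1 byte below 0x80, 2 below 0x800, 3 below 0x10000, 4 up to 0x10FFFF. 0x2CE65 is in U+10000–U+10FFFF → 4 bytes.

4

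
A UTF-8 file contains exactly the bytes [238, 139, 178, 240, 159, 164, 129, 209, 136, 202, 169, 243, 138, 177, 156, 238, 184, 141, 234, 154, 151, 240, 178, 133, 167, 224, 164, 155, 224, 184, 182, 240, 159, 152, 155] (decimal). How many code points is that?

Byte at offset 0: 0xEE = 11101110 → 3-byte char (#1). Advance 3.
Byte at offset 3: 0xF0 = 11110000 → 4-byte char (#2). Advance 4.
Byte at offset 7: 0xD1 = 11010001 → 2-byte char (#3). Advance 2.
Byte at offset 9: 0xCA = 11001010 → 2-byte char (#4). Advance 2.
Byte at offset 11: 0xF3 = 11110011 → 4-byte char (#5). Advance 4.
Byte at offset 15: 0xEE = 11101110 → 3-byte char (#6). Advance 3.
Byte at offset 18: 0xEA = 11101010 → 3-byte char (#7). Advance 3.
Byte at offset 21: 0xF0 = 11110000 → 4-byte char (#8). Advance 4.
Byte at offset 25: 0xE0 = 11100000 → 3-byte char (#9). Advance 3.
Byte at offset 28: 0xE0 = 11100000 → 3-byte char (#10). Advance 3.
Byte at offset 31: 0xF0 = 11110000 → 4-byte char (#11). Advance 4.
Reached end at offset 35 after 11 code points.

11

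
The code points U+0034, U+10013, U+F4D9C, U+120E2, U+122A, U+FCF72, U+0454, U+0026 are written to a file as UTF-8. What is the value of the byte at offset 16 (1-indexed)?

0xAA

1-indexed offset 16 is 0-indexed offset 15.
U+0034 → 1-byte form 34 at offsets 0–0.
U+10013 → 4-byte form F0 90 80 93 at offsets 1–4.
U+F4D9C → 4-byte form F3 B4 B6 9C at offsets 5–8.
U+120E2 → 4-byte form F0 92 83 A2 at offsets 9–12.
U+122A → 3-byte form E1 88 AA at offsets 13–15.
Offset 15 falls in char 5's range; it's byte 3 of E1 88 AA = 0xAA.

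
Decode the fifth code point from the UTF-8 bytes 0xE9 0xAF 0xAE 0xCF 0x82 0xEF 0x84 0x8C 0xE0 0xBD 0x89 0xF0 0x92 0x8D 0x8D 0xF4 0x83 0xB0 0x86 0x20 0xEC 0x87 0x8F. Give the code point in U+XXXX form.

Offset 0: leading byte 0xE9 = 11101001 → 3-byte char #1 = E9 AF AE.
Offset 3: leading byte 0xCF = 11001111 → 2-byte char #2 = CF 82.
Offset 5: leading byte 0xEF = 11101111 → 3-byte char #3 = EF 84 8C.
Offset 8: leading byte 0xE0 = 11100000 → 3-byte char #4 = E0 BD 89.
Offset 11: leading byte 0xF0 = 11110000 → 4-byte char #5 = F0 92 8D 8D.
Leading byte 0xF0 = 11110000 matches 11110xxx → 4-byte sequence.
Byte 1: 0xF0 = 11110000, payload 000 (3 bits).
Byte 2: 0x92 = 10010010 (10xxxxxx ✓), payload 010010.
Byte 3: 0x8D = 10001101 (10xxxxxx ✓), payload 001101.
Byte 4: 0x8D = 10001101 (10xxxxxx ✓), payload 001101.
Concatenate: 000010010001101001101 = 0x1234D (21 bits → U+1234D).

U+1234D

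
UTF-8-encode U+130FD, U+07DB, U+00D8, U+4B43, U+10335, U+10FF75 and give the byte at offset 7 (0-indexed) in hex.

0x98

U+130FD → 4-byte form F0 93 83 BD at offsets 0–3.
U+07DB → 2-byte form DF 9B at offsets 4–5.
U+00D8 → 2-byte form C3 98 at offsets 6–7.
Offset 7 falls in char 3's range; it's byte 2 of C3 98 = 0x98.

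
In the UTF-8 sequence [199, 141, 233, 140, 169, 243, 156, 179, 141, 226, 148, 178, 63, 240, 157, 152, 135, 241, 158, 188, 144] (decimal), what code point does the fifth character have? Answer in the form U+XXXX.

U+003F

Offset 0: leading byte 0xC7 = 11000111 → 2-byte char #1 = C7 8D.
Offset 2: leading byte 0xE9 = 11101001 → 3-byte char #2 = E9 8C A9.
Offset 5: leading byte 0xF3 = 11110011 → 4-byte char #3 = F3 9C B3 8D.
Offset 9: leading byte 0xE2 = 11100010 → 3-byte char #4 = E2 94 B2.
Offset 12: leading byte 0x3F = 00111111 → 1-byte char #5 = 3F.
Leading byte 0x3F = 00111111 matches 0xxxxxxx → 1-byte sequence.
Byte 1: 0x3F = 00111111, payload 0111111 (7 bits).
Concatenate: 0111111 = 0x3F (7 bits → U+003F).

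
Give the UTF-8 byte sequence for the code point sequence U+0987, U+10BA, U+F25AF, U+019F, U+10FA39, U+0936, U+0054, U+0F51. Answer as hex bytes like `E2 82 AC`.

U+0987: 3-byte form → E0 A6 87.
U+10BA: 3-byte form → E1 82 BA.
U+F25AF: 4-byte form → F3 B2 96 AF.
U+019F: 2-byte form → C6 9F.
U+10FA39: 4-byte form → F4 8F A8 B9.
U+0936: 3-byte form → E0 A4 B6.
U+0054: 1-byte form → 54.
U+0F51: 3-byte form → E0 BD 91.
Concatenated (23 bytes): E0 A6 87 E1 82 BA F3 B2 96 AF C6 9F F4 8F A8 B9 E0 A4 B6 54 E0 BD 91.

E0 A6 87 E1 82 BA F3 B2 96 AF C6 9F F4 8F A8 B9 E0 A4 B6 54 E0 BD 91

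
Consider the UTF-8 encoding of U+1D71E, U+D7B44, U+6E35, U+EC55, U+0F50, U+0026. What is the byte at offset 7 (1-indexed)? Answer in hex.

0xAD

1-indexed offset 7 is 0-indexed offset 6.
U+1D71E → 4-byte form F0 9D 9C 9E at offsets 0–3.
U+D7B44 → 4-byte form F3 97 AD 84 at offsets 4–7.
Offset 6 falls in char 2's range; it's byte 3 of F3 97 AD 84 = 0xAD.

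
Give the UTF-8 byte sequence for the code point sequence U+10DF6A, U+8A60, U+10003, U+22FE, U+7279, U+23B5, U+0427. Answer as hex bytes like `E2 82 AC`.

U+10DF6A: 4-byte form → F4 8D BD AA.
U+8A60: 3-byte form → E8 A9 A0.
U+10003: 4-byte form → F0 90 80 83.
U+22FE: 3-byte form → E2 8B BE.
U+7279: 3-byte form → E7 89 B9.
U+23B5: 3-byte form → E2 8E B5.
U+0427: 2-byte form → D0 A7.
Concatenated (22 bytes): F4 8D BD AA E8 A9 A0 F0 90 80 83 E2 8B BE E7 89 B9 E2 8E B5 D0 A7.

F4 8D BD AA E8 A9 A0 F0 90 80 83 E2 8B BE E7 89 B9 E2 8E B5 D0 A7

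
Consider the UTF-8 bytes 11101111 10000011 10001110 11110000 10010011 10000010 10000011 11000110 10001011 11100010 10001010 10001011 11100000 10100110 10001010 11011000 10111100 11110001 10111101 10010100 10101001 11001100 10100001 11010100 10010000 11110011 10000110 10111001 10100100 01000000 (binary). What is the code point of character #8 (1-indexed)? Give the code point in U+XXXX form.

Offset 0: leading byte 0xEF = 11101111 → 3-byte char #1 = EF 83 8E.
Offset 3: leading byte 0xF0 = 11110000 → 4-byte char #2 = F0 93 82 83.
Offset 7: leading byte 0xC6 = 11000110 → 2-byte char #3 = C6 8B.
Offset 9: leading byte 0xE2 = 11100010 → 3-byte char #4 = E2 8A 8B.
Offset 12: leading byte 0xE0 = 11100000 → 3-byte char #5 = E0 A6 8A.
Offset 15: leading byte 0xD8 = 11011000 → 2-byte char #6 = D8 BC.
Offset 17: leading byte 0xF1 = 11110001 → 4-byte char #7 = F1 BD 94 A9.
Offset 21: leading byte 0xCC = 11001100 → 2-byte char #8 = CC A1.
Leading byte 0xCC = 11001100 matches 110xxxxx → 2-byte sequence.
Byte 1: 0xCC = 11001100, payload 01100 (5 bits).
Byte 2: 0xA1 = 10100001 (10xxxxxx ✓), payload 100001.
Concatenate: 01100100001 = 0x321 (11 bits → U+0321).

U+0321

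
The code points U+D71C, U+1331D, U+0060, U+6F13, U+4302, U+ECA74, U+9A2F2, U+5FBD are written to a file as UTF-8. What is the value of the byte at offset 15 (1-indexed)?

0xF3

1-indexed offset 15 is 0-indexed offset 14.
U+D71C → 3-byte form ED 9C 9C at offsets 0–2.
U+1331D → 4-byte form F0 93 8C 9D at offsets 3–6.
U+0060 → 1-byte form 60 at offsets 7–7.
U+6F13 → 3-byte form E6 BC 93 at offsets 8–10.
U+4302 → 3-byte form E4 8C 82 at offsets 11–13.
U+ECA74 → 4-byte form F3 AC A9 B4 at offsets 14–17.
Offset 14 falls in char 6's range; it's byte 1 of F3 AC A9 B4 = 0xF3.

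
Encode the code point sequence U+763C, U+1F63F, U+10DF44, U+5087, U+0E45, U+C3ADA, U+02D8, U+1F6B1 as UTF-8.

E7 98 BC F0 9F 98 BF F4 8D BD 84 E5 82 87 E0 B9 85 F3 83 AB 9A CB 98 F0 9F 9A B1

U+763C: 3-byte form → E7 98 BC.
U+1F63F: 4-byte form → F0 9F 98 BF.
U+10DF44: 4-byte form → F4 8D BD 84.
U+5087: 3-byte form → E5 82 87.
U+0E45: 3-byte form → E0 B9 85.
U+C3ADA: 4-byte form → F3 83 AB 9A.
U+02D8: 2-byte form → CB 98.
U+1F6B1: 4-byte form → F0 9F 9A B1.
Concatenated (27 bytes): E7 98 BC F0 9F 98 BF F4 8D BD 84 E5 82 87 E0 B9 85 F3 83 AB 9A CB 98 F0 9F 9A B1.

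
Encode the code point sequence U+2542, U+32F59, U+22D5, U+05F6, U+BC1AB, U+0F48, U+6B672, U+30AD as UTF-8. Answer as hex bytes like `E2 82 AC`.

U+2542: 3-byte form → E2 95 82.
U+32F59: 4-byte form → F0 B2 BD 99.
U+22D5: 3-byte form → E2 8B 95.
U+05F6: 2-byte form → D7 B6.
U+BC1AB: 4-byte form → F2 BC 86 AB.
U+0F48: 3-byte form → E0 BD 88.
U+6B672: 4-byte form → F1 AB 99 B2.
U+30AD: 3-byte form → E3 82 AD.
Concatenated (26 bytes): E2 95 82 F0 B2 BD 99 E2 8B 95 D7 B6 F2 BC 86 AB E0 BD 88 F1 AB 99 B2 E3 82 AD.

E2 95 82 F0 B2 BD 99 E2 8B 95 D7 B6 F2 BC 86 AB E0 BD 88 F1 AB 99 B2 E3 82 AD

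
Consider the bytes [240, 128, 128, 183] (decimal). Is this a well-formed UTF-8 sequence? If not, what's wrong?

invalid (overlong encoding)

Leading byte 0xF0 = 11110000 → 4-byte form.
Continuation bytes all match 10xxxxxx. Payload decodes to 0x37.
But 0x37 < 0x10000, the minimum for a 4-byte sequence — this is an overlong encoding.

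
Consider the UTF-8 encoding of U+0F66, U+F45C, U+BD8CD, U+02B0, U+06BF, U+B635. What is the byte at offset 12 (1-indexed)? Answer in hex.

0xB0

1-indexed offset 12 is 0-indexed offset 11.
U+0F66 → 3-byte form E0 BD A6 at offsets 0–2.
U+F45C → 3-byte form EF 91 9C at offsets 3–5.
U+BD8CD → 4-byte form F2 BD A3 8D at offsets 6–9.
U+02B0 → 2-byte form CA B0 at offsets 10–11.
Offset 11 falls in char 4's range; it's byte 2 of CA B0 = 0xB0.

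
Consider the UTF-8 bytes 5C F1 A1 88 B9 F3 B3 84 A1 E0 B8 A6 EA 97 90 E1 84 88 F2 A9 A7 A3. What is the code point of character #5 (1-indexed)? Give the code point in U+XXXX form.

Offset 0: leading byte 0x5C = 01011100 → 1-byte char #1 = 5C.
Offset 1: leading byte 0xF1 = 11110001 → 4-byte char #2 = F1 A1 88 B9.
Offset 5: leading byte 0xF3 = 11110011 → 4-byte char #3 = F3 B3 84 A1.
Offset 9: leading byte 0xE0 = 11100000 → 3-byte char #4 = E0 B8 A6.
Offset 12: leading byte 0xEA = 11101010 → 3-byte char #5 = EA 97 90.
Leading byte 0xEA = 11101010 matches 1110xxxx → 3-byte sequence.
Byte 1: 0xEA = 11101010, payload 1010 (4 bits).
Byte 2: 0x97 = 10010111 (10xxxxxx ✓), payload 010111.
Byte 3: 0x90 = 10010000 (10xxxxxx ✓), payload 010000.
Concatenate: 1010010111010000 = 0xA5D0 (16 bits → U+A5D0).

U+A5D0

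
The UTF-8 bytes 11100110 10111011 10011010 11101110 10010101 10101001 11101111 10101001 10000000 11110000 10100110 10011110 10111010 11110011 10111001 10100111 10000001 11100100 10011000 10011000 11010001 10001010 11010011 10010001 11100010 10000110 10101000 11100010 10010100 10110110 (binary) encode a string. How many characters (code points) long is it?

Byte at offset 0: 0xE6 = 11100110 → 3-byte char (#1). Advance 3.
Byte at offset 3: 0xEE = 11101110 → 3-byte char (#2). Advance 3.
Byte at offset 6: 0xEF = 11101111 → 3-byte char (#3). Advance 3.
Byte at offset 9: 0xF0 = 11110000 → 4-byte char (#4). Advance 4.
Byte at offset 13: 0xF3 = 11110011 → 4-byte char (#5). Advance 4.
Byte at offset 17: 0xE4 = 11100100 → 3-byte char (#6). Advance 3.
Byte at offset 20: 0xD1 = 11010001 → 2-byte char (#7). Advance 2.
Byte at offset 22: 0xD3 = 11010011 → 2-byte char (#8). Advance 2.
Byte at offset 24: 0xE2 = 11100010 → 3-byte char (#9). Advance 3.
Byte at offset 27: 0xE2 = 11100010 → 3-byte char (#10). Advance 3.
Reached end at offset 30 after 10 code points.

10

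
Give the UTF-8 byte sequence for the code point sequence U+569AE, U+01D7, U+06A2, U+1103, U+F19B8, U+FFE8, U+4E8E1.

F1 96 A6 AE C7 97 DA A2 E1 84 83 F3 B1 A6 B8 EF BF A8 F1 8E A3 A1

U+569AE: 4-byte form → F1 96 A6 AE.
U+01D7: 2-byte form → C7 97.
U+06A2: 2-byte form → DA A2.
U+1103: 3-byte form → E1 84 83.
U+F19B8: 4-byte form → F3 B1 A6 B8.
U+FFE8: 3-byte form → EF BF A8.
U+4E8E1: 4-byte form → F1 8E A3 A1.
Concatenated (22 bytes): F1 96 A6 AE C7 97 DA A2 E1 84 83 F3 B1 A6 B8 EF BF A8 F1 8E A3 A1.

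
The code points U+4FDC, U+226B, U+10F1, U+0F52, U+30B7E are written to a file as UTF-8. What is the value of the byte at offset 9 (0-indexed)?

U+4FDC → 3-byte form E4 BF 9C at offsets 0–2.
U+226B → 3-byte form E2 89 AB at offsets 3–5.
U+10F1 → 3-byte form E1 83 B1 at offsets 6–8.
U+0F52 → 3-byte form E0 BD 92 at offsets 9–11.
Offset 9 falls in char 4's range; it's byte 1 of E0 BD 92 = 0xE0.

0xE0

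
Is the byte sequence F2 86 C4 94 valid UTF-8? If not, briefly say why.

Leading byte 0xF2 = 11110010 → 4-byte form.
Byte 3 is 0xC4 = 11000100, which is not 10xxxxxx — expected a continuation byte.

invalid (non-continuation byte where continuation expected)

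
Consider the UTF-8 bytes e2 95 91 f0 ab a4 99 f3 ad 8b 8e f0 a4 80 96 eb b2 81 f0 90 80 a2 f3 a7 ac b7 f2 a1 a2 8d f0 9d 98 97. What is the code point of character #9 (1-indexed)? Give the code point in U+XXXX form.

U+1D617

Offset 0: leading byte 0xE2 = 11100010 → 3-byte char #1 = E2 95 91.
Offset 3: leading byte 0xF0 = 11110000 → 4-byte char #2 = F0 AB A4 99.
Offset 7: leading byte 0xF3 = 11110011 → 4-byte char #3 = F3 AD 8B 8E.
Offset 11: leading byte 0xF0 = 11110000 → 4-byte char #4 = F0 A4 80 96.
Offset 15: leading byte 0xEB = 11101011 → 3-byte char #5 = EB B2 81.
Offset 18: leading byte 0xF0 = 11110000 → 4-byte char #6 = F0 90 80 A2.
Offset 22: leading byte 0xF3 = 11110011 → 4-byte char #7 = F3 A7 AC B7.
Offset 26: leading byte 0xF2 = 11110010 → 4-byte char #8 = F2 A1 A2 8D.
Offset 30: leading byte 0xF0 = 11110000 → 4-byte char #9 = F0 9D 98 97.
Leading byte 0xF0 = 11110000 matches 11110xxx → 4-byte sequence.
Byte 1: 0xF0 = 11110000, payload 000 (3 bits).
Byte 2: 0x9D = 10011101 (10xxxxxx ✓), payload 011101.
Byte 3: 0x98 = 10011000 (10xxxxxx ✓), payload 011000.
Byte 4: 0x97 = 10010111 (10xxxxxx ✓), payload 010111.
Concatenate: 000011101011000010111 = 0x1D617 (21 bits → U+1D617).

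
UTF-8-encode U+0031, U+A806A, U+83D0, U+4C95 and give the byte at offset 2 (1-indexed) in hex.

0xF2

1-indexed offset 2 is 0-indexed offset 1.
U+0031 → 1-byte form 31 at offsets 0–0.
U+A806A → 4-byte form F2 A8 81 AA at offsets 1–4.
Offset 1 falls in char 2's range; it's byte 1 of F2 A8 81 AA = 0xF2.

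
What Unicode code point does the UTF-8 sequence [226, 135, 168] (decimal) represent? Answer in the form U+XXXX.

U+21E8

Leading byte 0xE2 = 11100010 matches 1110xxxx → 3-byte sequence.
Byte 1: 0xE2 = 11100010, payload 0010 (4 bits).
Byte 2: 0x87 = 10000111 (10xxxxxx ✓), payload 000111.
Byte 3: 0xA8 = 10101000 (10xxxxxx ✓), payload 101000.
Concatenate: 0010000111101000 = 0x21E8 (16 bits → U+21E8).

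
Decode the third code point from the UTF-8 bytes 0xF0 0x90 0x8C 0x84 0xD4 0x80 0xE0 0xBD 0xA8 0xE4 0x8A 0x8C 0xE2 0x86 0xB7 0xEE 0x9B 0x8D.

Offset 0: leading byte 0xF0 = 11110000 → 4-byte char #1 = F0 90 8C 84.
Offset 4: leading byte 0xD4 = 11010100 → 2-byte char #2 = D4 80.
Offset 6: leading byte 0xE0 = 11100000 → 3-byte char #3 = E0 BD A8.
Leading byte 0xE0 = 11100000 matches 1110xxxx → 3-byte sequence.
Byte 1: 0xE0 = 11100000, payload 0000 (4 bits).
Byte 2: 0xBD = 10111101 (10xxxxxx ✓), payload 111101.
Byte 3: 0xA8 = 10101000 (10xxxxxx ✓), payload 101000.
Concatenate: 0000111101101000 = 0xF68 (16 bits → U+0F68).

U+0F68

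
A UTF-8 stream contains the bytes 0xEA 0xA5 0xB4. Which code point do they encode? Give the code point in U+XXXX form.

Leading byte 0xEA = 11101010 matches 1110xxxx → 3-byte sequence.
Byte 1: 0xEA = 11101010, payload 1010 (4 bits).
Byte 2: 0xA5 = 10100101 (10xxxxxx ✓), payload 100101.
Byte 3: 0xB4 = 10110100 (10xxxxxx ✓), payload 110100.
Concatenate: 1010100101110100 = 0xA974 (16 bits → U+A974).

U+A974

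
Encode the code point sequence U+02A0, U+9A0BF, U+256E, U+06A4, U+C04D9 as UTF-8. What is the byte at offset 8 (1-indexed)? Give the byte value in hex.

1-indexed offset 8 is 0-indexed offset 7.
U+02A0 → 2-byte form CA A0 at offsets 0–1.
U+9A0BF → 4-byte form F2 9A 82 BF at offsets 2–5.
U+256E → 3-byte form E2 95 AE at offsets 6–8.
Offset 7 falls in char 3's range; it's byte 2 of E2 95 AE = 0x95.

0x95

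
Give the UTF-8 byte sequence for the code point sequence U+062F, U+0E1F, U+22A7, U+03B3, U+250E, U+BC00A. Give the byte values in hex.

D8 AF E0 B8 9F E2 8A A7 CE B3 E2 94 8E F2 BC 80 8A

U+062F: 2-byte form → D8 AF.
U+0E1F: 3-byte form → E0 B8 9F.
U+22A7: 3-byte form → E2 8A A7.
U+03B3: 2-byte form → CE B3.
U+250E: 3-byte form → E2 94 8E.
U+BC00A: 4-byte form → F2 BC 80 8A.
Concatenated (17 bytes): D8 AF E0 B8 9F E2 8A A7 CE B3 E2 94 8E F2 BC 80 8A.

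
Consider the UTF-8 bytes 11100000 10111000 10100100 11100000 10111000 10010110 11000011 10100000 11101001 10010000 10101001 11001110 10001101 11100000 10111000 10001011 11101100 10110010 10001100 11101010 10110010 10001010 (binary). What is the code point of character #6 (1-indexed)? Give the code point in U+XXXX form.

U+0E0B

Offset 0: leading byte 0xE0 = 11100000 → 3-byte char #1 = E0 B8 A4.
Offset 3: leading byte 0xE0 = 11100000 → 3-byte char #2 = E0 B8 96.
Offset 6: leading byte 0xC3 = 11000011 → 2-byte char #3 = C3 A0.
Offset 8: leading byte 0xE9 = 11101001 → 3-byte char #4 = E9 90 A9.
Offset 11: leading byte 0xCE = 11001110 → 2-byte char #5 = CE 8D.
Offset 13: leading byte 0xE0 = 11100000 → 3-byte char #6 = E0 B8 8B.
Leading byte 0xE0 = 11100000 matches 1110xxxx → 3-byte sequence.
Byte 1: 0xE0 = 11100000, payload 0000 (4 bits).
Byte 2: 0xB8 = 10111000 (10xxxxxx ✓), payload 111000.
Byte 3: 0x8B = 10001011 (10xxxxxx ✓), payload 001011.
Concatenate: 0000111000001011 = 0xE0B (16 bits → U+0E0B).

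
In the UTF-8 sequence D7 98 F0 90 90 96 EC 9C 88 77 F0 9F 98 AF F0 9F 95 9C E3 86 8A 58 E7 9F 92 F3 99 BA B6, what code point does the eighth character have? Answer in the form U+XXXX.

U+0058

Offset 0: leading byte 0xD7 = 11010111 → 2-byte char #1 = D7 98.
Offset 2: leading byte 0xF0 = 11110000 → 4-byte char #2 = F0 90 90 96.
Offset 6: leading byte 0xEC = 11101100 → 3-byte char #3 = EC 9C 88.
Offset 9: leading byte 0x77 = 01110111 → 1-byte char #4 = 77.
Offset 10: leading byte 0xF0 = 11110000 → 4-byte char #5 = F0 9F 98 AF.
Offset 14: leading byte 0xF0 = 11110000 → 4-byte char #6 = F0 9F 95 9C.
Offset 18: leading byte 0xE3 = 11100011 → 3-byte char #7 = E3 86 8A.
Offset 21: leading byte 0x58 = 01011000 → 1-byte char #8 = 58.
Leading byte 0x58 = 01011000 matches 0xxxxxxx → 1-byte sequence.
Byte 1: 0x58 = 01011000, payload 1011000 (7 bits).
Concatenate: 1011000 = 0x58 (7 bits → U+0058).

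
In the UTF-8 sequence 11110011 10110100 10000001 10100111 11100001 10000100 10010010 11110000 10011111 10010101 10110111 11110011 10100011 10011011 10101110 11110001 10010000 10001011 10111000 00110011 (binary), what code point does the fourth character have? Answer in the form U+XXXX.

Offset 0: leading byte 0xF3 = 11110011 → 4-byte char #1 = F3 B4 81 A7.
Offset 4: leading byte 0xE1 = 11100001 → 3-byte char #2 = E1 84 92.
Offset 7: leading byte 0xF0 = 11110000 → 4-byte char #3 = F0 9F 95 B7.
Offset 11: leading byte 0xF3 = 11110011 → 4-byte char #4 = F3 A3 9B AE.
Leading byte 0xF3 = 11110011 matches 11110xxx → 4-byte sequence.
Byte 1: 0xF3 = 11110011, payload 011 (3 bits).
Byte 2: 0xA3 = 10100011 (10xxxxxx ✓), payload 100011.
Byte 3: 0x9B = 10011011 (10xxxxxx ✓), payload 011011.
Byte 4: 0xAE = 10101110 (10xxxxxx ✓), payload 101110.
Concatenate: 011100011011011101110 = 0xE36EE (21 bits → U+E36EE).

U+E36EE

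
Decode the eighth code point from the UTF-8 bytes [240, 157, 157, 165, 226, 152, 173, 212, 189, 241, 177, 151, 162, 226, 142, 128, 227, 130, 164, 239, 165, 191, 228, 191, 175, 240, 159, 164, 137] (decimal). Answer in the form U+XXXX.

U+4FEF

Offset 0: leading byte 0xF0 = 11110000 → 4-byte char #1 = F0 9D 9D A5.
Offset 4: leading byte 0xE2 = 11100010 → 3-byte char #2 = E2 98 AD.
Offset 7: leading byte 0xD4 = 11010100 → 2-byte char #3 = D4 BD.
Offset 9: leading byte 0xF1 = 11110001 → 4-byte char #4 = F1 B1 97 A2.
Offset 13: leading byte 0xE2 = 11100010 → 3-byte char #5 = E2 8E 80.
Offset 16: leading byte 0xE3 = 11100011 → 3-byte char #6 = E3 82 A4.
Offset 19: leading byte 0xEF = 11101111 → 3-byte char #7 = EF A5 BF.
Offset 22: leading byte 0xE4 = 11100100 → 3-byte char #8 = E4 BF AF.
Leading byte 0xE4 = 11100100 matches 1110xxxx → 3-byte sequence.
Byte 1: 0xE4 = 11100100, payload 0100 (4 bits).
Byte 2: 0xBF = 10111111 (10xxxxxx ✓), payload 111111.
Byte 3: 0xAF = 10101111 (10xxxxxx ✓), payload 101111.
Concatenate: 0100111111101111 = 0x4FEF (16 bits → U+4FEF).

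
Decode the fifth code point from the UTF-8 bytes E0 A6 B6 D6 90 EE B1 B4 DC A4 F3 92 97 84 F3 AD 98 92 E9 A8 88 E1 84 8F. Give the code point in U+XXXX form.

Offset 0: leading byte 0xE0 = 11100000 → 3-byte char #1 = E0 A6 B6.
Offset 3: leading byte 0xD6 = 11010110 → 2-byte char #2 = D6 90.
Offset 5: leading byte 0xEE = 11101110 → 3-byte char #3 = EE B1 B4.
Offset 8: leading byte 0xDC = 11011100 → 2-byte char #4 = DC A4.
Offset 10: leading byte 0xF3 = 11110011 → 4-byte char #5 = F3 92 97 84.
Leading byte 0xF3 = 11110011 matches 11110xxx → 4-byte sequence.
Byte 1: 0xF3 = 11110011, payload 011 (3 bits).
Byte 2: 0x92 = 10010010 (10xxxxxx ✓), payload 010010.
Byte 3: 0x97 = 10010111 (10xxxxxx ✓), payload 010111.
Byte 4: 0x84 = 10000100 (10xxxxxx ✓), payload 000100.
Concatenate: 011010010010111000100 = 0xD25C4 (21 bits → U+D25C4).

U+D25C4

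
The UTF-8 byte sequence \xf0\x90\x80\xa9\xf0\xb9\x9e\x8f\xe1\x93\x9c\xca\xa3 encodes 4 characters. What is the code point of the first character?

Offset 0: leading byte 0xF0 = 11110000 → 4-byte char #1 = F0 90 80 A9.
Leading byte 0xF0 = 11110000 matches 11110xxx → 4-byte sequence.
Byte 1: 0xF0 = 11110000, payload 000 (3 bits).
Byte 2: 0x90 = 10010000 (10xxxxxx ✓), payload 010000.
Byte 3: 0x80 = 10000000 (10xxxxxx ✓), payload 000000.
Byte 4: 0xA9 = 10101001 (10xxxxxx ✓), payload 101001.
Concatenate: 000010000000000101001 = 0x10029 (21 bits → U+10029).

U+10029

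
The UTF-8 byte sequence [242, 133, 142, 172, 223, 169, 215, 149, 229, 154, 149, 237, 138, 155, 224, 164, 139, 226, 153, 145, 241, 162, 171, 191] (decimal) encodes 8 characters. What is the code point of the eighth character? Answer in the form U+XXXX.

U+62AFF

Offset 0: leading byte 0xF2 = 11110010 → 4-byte char #1 = F2 85 8E AC.
Offset 4: leading byte 0xDF = 11011111 → 2-byte char #2 = DF A9.
Offset 6: leading byte 0xD7 = 11010111 → 2-byte char #3 = D7 95.
Offset 8: leading byte 0xE5 = 11100101 → 3-byte char #4 = E5 9A 95.
Offset 11: leading byte 0xED = 11101101 → 3-byte char #5 = ED 8A 9B.
Offset 14: leading byte 0xE0 = 11100000 → 3-byte char #6 = E0 A4 8B.
Offset 17: leading byte 0xE2 = 11100010 → 3-byte char #7 = E2 99 91.
Offset 20: leading byte 0xF1 = 11110001 → 4-byte char #8 = F1 A2 AB BF.
Leading byte 0xF1 = 11110001 matches 11110xxx → 4-byte sequence.
Byte 1: 0xF1 = 11110001, payload 001 (3 bits).
Byte 2: 0xA2 = 10100010 (10xxxxxx ✓), payload 100010.
Byte 3: 0xAB = 10101011 (10xxxxxx ✓), payload 101011.
Byte 4: 0xBF = 10111111 (10xxxxxx ✓), payload 111111.
Concatenate: 001100010101011111111 = 0x62AFF (21 bits → U+62AFF).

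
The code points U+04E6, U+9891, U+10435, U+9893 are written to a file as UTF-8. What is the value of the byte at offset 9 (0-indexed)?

0xE9

U+04E6 → 2-byte form D3 A6 at offsets 0–1.
U+9891 → 3-byte form E9 A2 91 at offsets 2–4.
U+10435 → 4-byte form F0 90 90 B5 at offsets 5–8.
U+9893 → 3-byte form E9 A2 93 at offsets 9–11.
Offset 9 falls in char 4's range; it's byte 1 of E9 A2 93 = 0xE9.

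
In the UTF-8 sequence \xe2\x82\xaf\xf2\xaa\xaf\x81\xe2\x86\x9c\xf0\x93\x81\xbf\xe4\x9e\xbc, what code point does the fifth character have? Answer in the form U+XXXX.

U+47BC

Offset 0: leading byte 0xE2 = 11100010 → 3-byte char #1 = E2 82 AF.
Offset 3: leading byte 0xF2 = 11110010 → 4-byte char #2 = F2 AA AF 81.
Offset 7: leading byte 0xE2 = 11100010 → 3-byte char #3 = E2 86 9C.
Offset 10: leading byte 0xF0 = 11110000 → 4-byte char #4 = F0 93 81 BF.
Offset 14: leading byte 0xE4 = 11100100 → 3-byte char #5 = E4 9E BC.
Leading byte 0xE4 = 11100100 matches 1110xxxx → 3-byte sequence.
Byte 1: 0xE4 = 11100100, payload 0100 (4 bits).
Byte 2: 0x9E = 10011110 (10xxxxxx ✓), payload 011110.
Byte 3: 0xBC = 10111100 (10xxxxxx ✓), payload 111100.
Concatenate: 0100011110111100 = 0x47BC (16 bits → U+47BC).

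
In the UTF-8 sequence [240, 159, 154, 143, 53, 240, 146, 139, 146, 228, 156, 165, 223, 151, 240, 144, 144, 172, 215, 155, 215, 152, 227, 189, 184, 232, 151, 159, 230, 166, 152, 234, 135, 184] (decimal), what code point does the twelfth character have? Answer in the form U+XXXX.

Offset 0: leading byte 0xF0 = 11110000 → 4-byte char #1 = F0 9F 9A 8F.
Offset 4: leading byte 0x35 = 00110101 → 1-byte char #2 = 35.
Offset 5: leading byte 0xF0 = 11110000 → 4-byte char #3 = F0 92 8B 92.
Offset 9: leading byte 0xE4 = 11100100 → 3-byte char #4 = E4 9C A5.
Offset 12: leading byte 0xDF = 11011111 → 2-byte char #5 = DF 97.
Offset 14: leading byte 0xF0 = 11110000 → 4-byte char #6 = F0 90 90 AC.
Offset 18: leading byte 0xD7 = 11010111 → 2-byte char #7 = D7 9B.
Offset 20: leading byte 0xD7 = 11010111 → 2-byte char #8 = D7 98.
Offset 22: leading byte 0xE3 = 11100011 → 3-byte char #9 = E3 BD B8.
Offset 25: leading byte 0xE8 = 11101000 → 3-byte char #10 = E8 97 9F.
Offset 28: leading byte 0xE6 = 11100110 → 3-byte char #11 = E6 A6 98.
Offset 31: leading byte 0xEA = 11101010 → 3-byte char #12 = EA 87 B8.
Leading byte 0xEA = 11101010 matches 1110xxxx → 3-byte sequence.
Byte 1: 0xEA = 11101010, payload 1010 (4 bits).
Byte 2: 0x87 = 10000111 (10xxxxxx ✓), payload 000111.
Byte 3: 0xB8 = 10111000 (10xxxxxx ✓), payload 111000.
Concatenate: 1010000111111000 = 0xA1F8 (16 bits → U+A1F8).

U+A1F8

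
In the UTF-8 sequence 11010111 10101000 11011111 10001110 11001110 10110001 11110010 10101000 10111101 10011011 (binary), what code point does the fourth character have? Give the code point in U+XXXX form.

Offset 0: leading byte 0xD7 = 11010111 → 2-byte char #1 = D7 A8.
Offset 2: leading byte 0xDF = 11011111 → 2-byte char #2 = DF 8E.
Offset 4: leading byte 0xCE = 11001110 → 2-byte char #3 = CE B1.
Offset 6: leading byte 0xF2 = 11110010 → 4-byte char #4 = F2 A8 BD 9B.
Leading byte 0xF2 = 11110010 matches 11110xxx → 4-byte sequence.
Byte 1: 0xF2 = 11110010, payload 010 (3 bits).
Byte 2: 0xA8 = 10101000 (10xxxxxx ✓), payload 101000.
Byte 3: 0xBD = 10111101 (10xxxxxx ✓), payload 111101.
Byte 4: 0x9B = 10011011 (10xxxxxx ✓), payload 011011.
Concatenate: 010101000111101011011 = 0xA8F5B (21 bits → U+A8F5B).

U+A8F5B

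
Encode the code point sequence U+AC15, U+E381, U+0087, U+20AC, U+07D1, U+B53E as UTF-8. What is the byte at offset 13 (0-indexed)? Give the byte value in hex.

U+AC15 → 3-byte form EA B0 95 at offsets 0–2.
U+E381 → 3-byte form EE 8E 81 at offsets 3–5.
U+0087 → 2-byte form C2 87 at offsets 6–7.
U+20AC → 3-byte form E2 82 AC at offsets 8–10.
U+07D1 → 2-byte form DF 91 at offsets 11–12.
U+B53E → 3-byte form EB 94 BE at offsets 13–15.
Offset 13 falls in char 6's range; it's byte 1 of EB 94 BE = 0xEB.

0xEB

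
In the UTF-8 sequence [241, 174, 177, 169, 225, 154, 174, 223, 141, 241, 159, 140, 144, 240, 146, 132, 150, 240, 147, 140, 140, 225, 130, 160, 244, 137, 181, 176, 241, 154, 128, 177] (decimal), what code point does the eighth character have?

Offset 0: leading byte 0xF1 = 11110001 → 4-byte char #1 = F1 AE B1 A9.
Offset 4: leading byte 0xE1 = 11100001 → 3-byte char #2 = E1 9A AE.
Offset 7: leading byte 0xDF = 11011111 → 2-byte char #3 = DF 8D.
Offset 9: leading byte 0xF1 = 11110001 → 4-byte char #4 = F1 9F 8C 90.
Offset 13: leading byte 0xF0 = 11110000 → 4-byte char #5 = F0 92 84 96.
Offset 17: leading byte 0xF0 = 11110000 → 4-byte char #6 = F0 93 8C 8C.
Offset 21: leading byte 0xE1 = 11100001 → 3-byte char #7 = E1 82 A0.
Offset 24: leading byte 0xF4 = 11110100 → 4-byte char #8 = F4 89 B5 B0.
Leading byte 0xF4 = 11110100 matches 11110xxx → 4-byte sequence.
Byte 1: 0xF4 = 11110100, payload 100 (3 bits).
Byte 2: 0x89 = 10001001 (10xxxxxx ✓), payload 001001.
Byte 3: 0xB5 = 10110101 (10xxxxxx ✓), payload 110101.
Byte 4: 0xB0 = 10110000 (10xxxxxx ✓), payload 110000.
Concatenate: 100001001110101110000 = 0x109D70 (21 bits → U+109D70).

U+109D70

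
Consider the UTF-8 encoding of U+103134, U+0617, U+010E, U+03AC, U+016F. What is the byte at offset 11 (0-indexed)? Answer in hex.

0xAF

U+103134 → 4-byte form F4 83 84 B4 at offsets 0–3.
U+0617 → 2-byte form D8 97 at offsets 4–5.
U+010E → 2-byte form C4 8E at offsets 6–7.
U+03AC → 2-byte form CE AC at offsets 8–9.
U+016F → 2-byte form C5 AF at offsets 10–11.
Offset 11 falls in char 5's range; it's byte 2 of C5 AF = 0xAF.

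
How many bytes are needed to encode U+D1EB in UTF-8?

3

U+D1EB = 0xD1EB. UTF-8 uses 1 byte below 0x80, 2 below 0x800, 3 below 0x10000, 4 up to 0x10FFFF. 0xD1EB is in U+0800–U+FFFF → 3 bytes.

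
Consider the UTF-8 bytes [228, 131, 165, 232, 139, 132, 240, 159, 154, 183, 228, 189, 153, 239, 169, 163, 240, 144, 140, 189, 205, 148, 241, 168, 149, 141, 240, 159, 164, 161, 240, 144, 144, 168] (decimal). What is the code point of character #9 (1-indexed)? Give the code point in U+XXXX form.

U+1F921

Offset 0: leading byte 0xE4 = 11100100 → 3-byte char #1 = E4 83 A5.
Offset 3: leading byte 0xE8 = 11101000 → 3-byte char #2 = E8 8B 84.
Offset 6: leading byte 0xF0 = 11110000 → 4-byte char #3 = F0 9F 9A B7.
Offset 10: leading byte 0xE4 = 11100100 → 3-byte char #4 = E4 BD 99.
Offset 13: leading byte 0xEF = 11101111 → 3-byte char #5 = EF A9 A3.
Offset 16: leading byte 0xF0 = 11110000 → 4-byte char #6 = F0 90 8C BD.
Offset 20: leading byte 0xCD = 11001101 → 2-byte char #7 = CD 94.
Offset 22: leading byte 0xF1 = 11110001 → 4-byte char #8 = F1 A8 95 8D.
Offset 26: leading byte 0xF0 = 11110000 → 4-byte char #9 = F0 9F A4 A1.
Leading byte 0xF0 = 11110000 matches 11110xxx → 4-byte sequence.
Byte 1: 0xF0 = 11110000, payload 000 (3 bits).
Byte 2: 0x9F = 10011111 (10xxxxxx ✓), payload 011111.
Byte 3: 0xA4 = 10100100 (10xxxxxx ✓), payload 100100.
Byte 4: 0xA1 = 10100001 (10xxxxxx ✓), payload 100001.
Concatenate: 000011111100100100001 = 0x1F921 (21 bits → U+1F921).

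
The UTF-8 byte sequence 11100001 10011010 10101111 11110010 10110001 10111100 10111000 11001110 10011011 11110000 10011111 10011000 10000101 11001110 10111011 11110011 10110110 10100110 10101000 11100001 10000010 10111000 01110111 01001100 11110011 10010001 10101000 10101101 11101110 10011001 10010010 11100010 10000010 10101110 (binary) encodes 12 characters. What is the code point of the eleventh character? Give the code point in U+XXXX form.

Offset 0: leading byte 0xE1 = 11100001 → 3-byte char #1 = E1 9A AF.
Offset 3: leading byte 0xF2 = 11110010 → 4-byte char #2 = F2 B1 BC B8.
Offset 7: leading byte 0xCE = 11001110 → 2-byte char #3 = CE 9B.
Offset 9: leading byte 0xF0 = 11110000 → 4-byte char #4 = F0 9F 98 85.
Offset 13: leading byte 0xCE = 11001110 → 2-byte char #5 = CE BB.
Offset 15: leading byte 0xF3 = 11110011 → 4-byte char #6 = F3 B6 A6 A8.
Offset 19: leading byte 0xE1 = 11100001 → 3-byte char #7 = E1 82 B8.
Offset 22: leading byte 0x77 = 01110111 → 1-byte char #8 = 77.
Offset 23: leading byte 0x4C = 01001100 → 1-byte char #9 = 4C.
Offset 24: leading byte 0xF3 = 11110011 → 4-byte char #10 = F3 91 A8 AD.
Offset 28: leading byte 0xEE = 11101110 → 3-byte char #11 = EE 99 92.
Leading byte 0xEE = 11101110 matches 1110xxxx → 3-byte sequence.
Byte 1: 0xEE = 11101110, payload 1110 (4 bits).
Byte 2: 0x99 = 10011001 (10xxxxxx ✓), payload 011001.
Byte 3: 0x92 = 10010010 (10xxxxxx ✓), payload 010010.
Concatenate: 1110011001010010 = 0xE652 (16 bits → U+E652).

U+E652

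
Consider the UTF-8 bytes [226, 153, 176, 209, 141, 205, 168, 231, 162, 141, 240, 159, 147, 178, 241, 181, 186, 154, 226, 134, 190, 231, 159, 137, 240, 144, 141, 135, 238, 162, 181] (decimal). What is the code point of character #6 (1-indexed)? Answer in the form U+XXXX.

Offset 0: leading byte 0xE2 = 11100010 → 3-byte char #1 = E2 99 B0.
Offset 3: leading byte 0xD1 = 11010001 → 2-byte char #2 = D1 8D.
Offset 5: leading byte 0xCD = 11001101 → 2-byte char #3 = CD A8.
Offset 7: leading byte 0xE7 = 11100111 → 3-byte char #4 = E7 A2 8D.
Offset 10: leading byte 0xF0 = 11110000 → 4-byte char #5 = F0 9F 93 B2.
Offset 14: leading byte 0xF1 = 11110001 → 4-byte char #6 = F1 B5 BA 9A.
Leading byte 0xF1 = 11110001 matches 11110xxx → 4-byte sequence.
Byte 1: 0xF1 = 11110001, payload 001 (3 bits).
Byte 2: 0xB5 = 10110101 (10xxxxxx ✓), payload 110101.
Byte 3: 0xBA = 10111010 (10xxxxxx ✓), payload 111010.
Byte 4: 0x9A = 10011010 (10xxxxxx ✓), payload 011010.
Concatenate: 001110101111010011010 = 0x75E9A (21 bits → U+75E9A).

U+75E9A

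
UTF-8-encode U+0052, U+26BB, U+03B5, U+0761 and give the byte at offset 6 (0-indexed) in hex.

U+0052 → 1-byte form 52 at offsets 0–0.
U+26BB → 3-byte form E2 9A BB at offsets 1–3.
U+03B5 → 2-byte form CE B5 at offsets 4–5.
U+0761 → 2-byte form DD A1 at offsets 6–7.
Offset 6 falls in char 4's range; it's byte 1 of DD A1 = 0xDD.

0xDD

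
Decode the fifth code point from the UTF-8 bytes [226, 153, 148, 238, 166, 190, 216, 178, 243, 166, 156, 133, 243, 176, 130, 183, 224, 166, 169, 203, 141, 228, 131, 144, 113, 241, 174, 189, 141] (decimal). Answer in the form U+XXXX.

Offset 0: leading byte 0xE2 = 11100010 → 3-byte char #1 = E2 99 94.
Offset 3: leading byte 0xEE = 11101110 → 3-byte char #2 = EE A6 BE.
Offset 6: leading byte 0xD8 = 11011000 → 2-byte char #3 = D8 B2.
Offset 8: leading byte 0xF3 = 11110011 → 4-byte char #4 = F3 A6 9C 85.
Offset 12: leading byte 0xF3 = 11110011 → 4-byte char #5 = F3 B0 82 B7.
Leading byte 0xF3 = 11110011 matches 11110xxx → 4-byte sequence.
Byte 1: 0xF3 = 11110011, payload 011 (3 bits).
Byte 2: 0xB0 = 10110000 (10xxxxxx ✓), payload 110000.
Byte 3: 0x82 = 10000010 (10xxxxxx ✓), payload 000010.
Byte 4: 0xB7 = 10110111 (10xxxxxx ✓), payload 110111.
Concatenate: 011110000000010110111 = 0xF00B7 (21 bits → U+F00B7).

U+F00B7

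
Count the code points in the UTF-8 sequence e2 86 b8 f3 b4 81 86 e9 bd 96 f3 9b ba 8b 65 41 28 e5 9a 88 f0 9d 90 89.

Byte at offset 0: 0xE2 = 11100010 → 3-byte char (#1). Advance 3.
Byte at offset 3: 0xF3 = 11110011 → 4-byte char (#2). Advance 4.
Byte at offset 7: 0xE9 = 11101001 → 3-byte char (#3). Advance 3.
Byte at offset 10: 0xF3 = 11110011 → 4-byte char (#4). Advance 4.
Byte at offset 14: 0x65 = 01100101 → 1-byte char (#5). Advance 1.
Byte at offset 15: 0x41 = 01000001 → 1-byte char (#6). Advance 1.
Byte at offset 16: 0x28 = 00101000 → 1-byte char (#7). Advance 1.
Byte at offset 17: 0xE5 = 11100101 → 3-byte char (#8). Advance 3.
Byte at offset 20: 0xF0 = 11110000 → 4-byte char (#9). Advance 4.
Reached end at offset 24 after 9 code points.

9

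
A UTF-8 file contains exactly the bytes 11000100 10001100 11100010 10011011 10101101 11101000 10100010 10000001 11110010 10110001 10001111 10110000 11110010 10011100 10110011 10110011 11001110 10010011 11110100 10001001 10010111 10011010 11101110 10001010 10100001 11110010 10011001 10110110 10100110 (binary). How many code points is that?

9

Byte at offset 0: 0xC4 = 11000100 → 2-byte char (#1). Advance 2.
Byte at offset 2: 0xE2 = 11100010 → 3-byte char (#2). Advance 3.
Byte at offset 5: 0xE8 = 11101000 → 3-byte char (#3). Advance 3.
Byte at offset 8: 0xF2 = 11110010 → 4-byte char (#4). Advance 4.
Byte at offset 12: 0xF2 = 11110010 → 4-byte char (#5). Advance 4.
Byte at offset 16: 0xCE = 11001110 → 2-byte char (#6). Advance 2.
Byte at offset 18: 0xF4 = 11110100 → 4-byte char (#7). Advance 4.
Byte at offset 22: 0xEE = 11101110 → 3-byte char (#8). Advance 3.
Byte at offset 25: 0xF2 = 11110010 → 4-byte char (#9). Advance 4.
Reached end at offset 29 after 9 code points.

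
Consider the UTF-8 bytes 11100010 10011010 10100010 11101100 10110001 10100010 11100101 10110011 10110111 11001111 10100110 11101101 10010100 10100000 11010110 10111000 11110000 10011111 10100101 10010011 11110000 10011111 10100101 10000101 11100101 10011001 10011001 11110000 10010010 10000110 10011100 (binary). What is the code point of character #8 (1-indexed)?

Offset 0: leading byte 0xE2 = 11100010 → 3-byte char #1 = E2 9A A2.
Offset 3: leading byte 0xEC = 11101100 → 3-byte char #2 = EC B1 A2.
Offset 6: leading byte 0xE5 = 11100101 → 3-byte char #3 = E5 B3 B7.
Offset 9: leading byte 0xCF = 11001111 → 2-byte char #4 = CF A6.
Offset 11: leading byte 0xED = 11101101 → 3-byte char #5 = ED 94 A0.
Offset 14: leading byte 0xD6 = 11010110 → 2-byte char #6 = D6 B8.
Offset 16: leading byte 0xF0 = 11110000 → 4-byte char #7 = F0 9F A5 93.
Offset 20: leading byte 0xF0 = 11110000 → 4-byte char #8 = F0 9F A5 85.
Leading byte 0xF0 = 11110000 matches 11110xxx → 4-byte sequence.
Byte 1: 0xF0 = 11110000, payload 000 (3 bits).
Byte 2: 0x9F = 10011111 (10xxxxxx ✓), payload 011111.
Byte 3: 0xA5 = 10100101 (10xxxxxx ✓), payload 100101.
Byte 4: 0x85 = 10000101 (10xxxxxx ✓), payload 000101.
Concatenate: 000011111100101000101 = 0x1F945 (21 bits → U+1F945).

U+1F945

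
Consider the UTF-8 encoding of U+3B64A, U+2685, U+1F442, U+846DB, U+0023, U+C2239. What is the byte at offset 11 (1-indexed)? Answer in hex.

1-indexed offset 11 is 0-indexed offset 10.
U+3B64A → 4-byte form F0 BB 99 8A at offsets 0–3.
U+2685 → 3-byte form E2 9A 85 at offsets 4–6.
U+1F442 → 4-byte form F0 9F 91 82 at offsets 7–10.
Offset 10 falls in char 3's range; it's byte 4 of F0 9F 91 82 = 0x82.

0x82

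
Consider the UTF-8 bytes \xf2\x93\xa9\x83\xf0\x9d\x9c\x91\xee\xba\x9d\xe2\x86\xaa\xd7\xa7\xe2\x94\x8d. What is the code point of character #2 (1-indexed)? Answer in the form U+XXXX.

Offset 0: leading byte 0xF2 = 11110010 → 4-byte char #1 = F2 93 A9 83.
Offset 4: leading byte 0xF0 = 11110000 → 4-byte char #2 = F0 9D 9C 91.
Leading byte 0xF0 = 11110000 matches 11110xxx → 4-byte sequence.
Byte 1: 0xF0 = 11110000, payload 000 (3 bits).
Byte 2: 0x9D = 10011101 (10xxxxxx ✓), payload 011101.
Byte 3: 0x9C = 10011100 (10xxxxxx ✓), payload 011100.
Byte 4: 0x91 = 10010001 (10xxxxxx ✓), payload 010001.
Concatenate: 000011101011100010001 = 0x1D711 (21 bits → U+1D711).

U+1D711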